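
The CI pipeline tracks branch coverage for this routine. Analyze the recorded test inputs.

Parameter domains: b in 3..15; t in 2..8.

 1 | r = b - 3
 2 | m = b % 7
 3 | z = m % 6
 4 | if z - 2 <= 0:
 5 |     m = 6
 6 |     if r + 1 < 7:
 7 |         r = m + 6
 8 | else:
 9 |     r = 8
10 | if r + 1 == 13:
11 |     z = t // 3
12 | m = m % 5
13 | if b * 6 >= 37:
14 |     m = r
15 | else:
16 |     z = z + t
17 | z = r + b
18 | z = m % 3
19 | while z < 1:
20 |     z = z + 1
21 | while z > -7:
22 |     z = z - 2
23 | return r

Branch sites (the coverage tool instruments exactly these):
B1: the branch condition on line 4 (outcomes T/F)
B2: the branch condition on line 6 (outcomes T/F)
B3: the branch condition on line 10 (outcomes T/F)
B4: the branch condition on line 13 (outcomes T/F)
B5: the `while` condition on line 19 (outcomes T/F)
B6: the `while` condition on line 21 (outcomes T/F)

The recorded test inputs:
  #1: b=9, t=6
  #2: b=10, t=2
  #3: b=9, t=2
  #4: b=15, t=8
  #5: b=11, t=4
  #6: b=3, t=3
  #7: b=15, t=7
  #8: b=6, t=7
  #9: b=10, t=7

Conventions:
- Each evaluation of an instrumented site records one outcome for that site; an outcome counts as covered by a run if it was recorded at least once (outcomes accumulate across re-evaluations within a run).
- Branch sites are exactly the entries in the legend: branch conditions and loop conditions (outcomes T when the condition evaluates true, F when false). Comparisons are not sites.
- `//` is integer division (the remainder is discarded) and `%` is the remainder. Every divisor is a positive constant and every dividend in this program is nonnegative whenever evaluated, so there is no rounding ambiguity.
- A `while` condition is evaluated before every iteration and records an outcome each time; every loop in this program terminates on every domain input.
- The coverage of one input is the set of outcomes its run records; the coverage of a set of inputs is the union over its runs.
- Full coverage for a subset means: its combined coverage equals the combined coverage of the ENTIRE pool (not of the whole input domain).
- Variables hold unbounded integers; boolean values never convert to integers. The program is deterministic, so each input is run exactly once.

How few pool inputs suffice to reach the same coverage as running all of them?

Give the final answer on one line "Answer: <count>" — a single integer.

input #1 (b=9, t=6): events B1->T, B2->F, B3->F, B4->T, B5->T, B5->F, B6->T, B6->T, B6->T, B6->T, B6->F; covers B1=T, B2=F, B3=F, B4=T, B5=T, B5=F, B6=T, B6=F
input #2 (b=10, t=2): events B1->F, B3->F, B4->T, B5->F, B6->T, B6->T, B6->T, B6->T, B6->T, B6->F; covers B1=F, B3=F, B4=T, B5=F, B6=T, B6=F
input #3 (b=9, t=2): events B1->T, B2->F, B3->F, B4->T, B5->T, B5->F, B6->T, B6->T, B6->T, B6->T, B6->F; covers B1=T, B2=F, B3=F, B4=T, B5=T, B5=F, B6=T, B6=F
input #4 (b=15, t=8): events B1->T, B2->F, B3->T, B4->T, B5->T, B5->F, B6->T, B6->T, B6->T, B6->T, B6->F; covers B1=T, B2=F, B3=T, B4=T, B5=T, B5=F, B6=T, B6=F
input #5 (b=11, t=4): events B1->F, B3->F, B4->T, B5->F, B6->T, B6->T, B6->T, B6->T, B6->T, B6->F; covers B1=F, B3=F, B4=T, B5=F, B6=T, B6=F
input #6 (b=3, t=3): events B1->F, B3->F, B4->F, B5->T, B5->F, B6->T, B6->T, B6->T, B6->T, B6->F; covers B1=F, B3=F, B4=F, B5=T, B5=F, B6=T, B6=F
input #7 (b=15, t=7): events B1->T, B2->F, B3->T, B4->T, B5->T, B5->F, B6->T, B6->T, B6->T, B6->T, B6->F; covers B1=T, B2=F, B3=T, B4=T, B5=T, B5=F, B6=T, B6=F
input #8 (b=6, t=7): events B1->T, B2->T, B3->T, B4->F, B5->F, B6->T, B6->T, B6->T, B6->T, B6->F; covers B1=T, B2=T, B3=T, B4=F, B5=F, B6=T, B6=F
input #9 (b=10, t=7): events B1->F, B3->F, B4->T, B5->F, B6->T, B6->T, B6->T, B6->T, B6->T, B6->F; covers B1=F, B3=F, B4=T, B5=F, B6=T, B6=F
pool-wide coverage (12 outcomes): B1=T, B1=F, B2=T, B2=F, B3=T, B3=F, B4=T, B4=F, B5=T, B5=F, B6=T, B6=F
size 1 is not enough: best union over all size-1 subsets is 8/12
size 2 is not enough: best union over all size-2 subsets is 11/12
size 3: inputs {1, 2, 8} cover all 12 outcomes, and no lexicographically smaller subset of this size does

Answer: 3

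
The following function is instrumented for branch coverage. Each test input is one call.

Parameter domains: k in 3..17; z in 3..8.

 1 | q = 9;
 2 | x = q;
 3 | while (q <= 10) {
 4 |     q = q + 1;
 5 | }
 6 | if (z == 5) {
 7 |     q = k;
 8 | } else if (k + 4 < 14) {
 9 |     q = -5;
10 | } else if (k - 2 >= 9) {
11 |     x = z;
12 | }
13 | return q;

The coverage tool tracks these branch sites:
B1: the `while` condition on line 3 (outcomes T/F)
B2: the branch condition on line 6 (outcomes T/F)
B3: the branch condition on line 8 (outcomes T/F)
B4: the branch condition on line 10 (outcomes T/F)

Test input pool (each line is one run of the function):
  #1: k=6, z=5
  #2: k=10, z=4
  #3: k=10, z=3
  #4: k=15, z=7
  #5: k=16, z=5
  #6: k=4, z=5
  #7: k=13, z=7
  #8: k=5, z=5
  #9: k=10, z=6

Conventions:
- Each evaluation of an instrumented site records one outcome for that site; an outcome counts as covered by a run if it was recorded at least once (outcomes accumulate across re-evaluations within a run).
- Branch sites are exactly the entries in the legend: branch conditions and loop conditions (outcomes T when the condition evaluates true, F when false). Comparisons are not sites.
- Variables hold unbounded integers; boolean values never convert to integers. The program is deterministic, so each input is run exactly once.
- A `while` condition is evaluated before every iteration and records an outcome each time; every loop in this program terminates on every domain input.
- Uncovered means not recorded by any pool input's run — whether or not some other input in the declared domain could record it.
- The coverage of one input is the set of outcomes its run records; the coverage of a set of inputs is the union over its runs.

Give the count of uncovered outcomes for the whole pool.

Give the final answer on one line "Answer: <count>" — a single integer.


run #1 (k=6, z=5) records B1=T, B1=F, B2=T
run #2 (k=10, z=4) records B1=T, B1=F, B2=F, B3=F, B4=F
run #3 (k=10, z=3) records B1=T, B1=F, B2=F, B3=F, B4=F
run #4 (k=15, z=7) records B1=T, B1=F, B2=F, B3=F, B4=T
run #5 (k=16, z=5) records B1=T, B1=F, B2=T
run #6 (k=4, z=5) records B1=T, B1=F, B2=T
run #7 (k=13, z=7) records B1=T, B1=F, B2=F, B3=F, B4=T
run #8 (k=5, z=5) records B1=T, B1=F, B2=T
run #9 (k=10, z=6) records B1=T, B1=F, B2=F, B3=F, B4=F
union over the pool: B1=T, B1=F, B2=T, B2=F, B3=F, B4=T, B4=F
uncovered (1 of 8): B3=T
Answer: 1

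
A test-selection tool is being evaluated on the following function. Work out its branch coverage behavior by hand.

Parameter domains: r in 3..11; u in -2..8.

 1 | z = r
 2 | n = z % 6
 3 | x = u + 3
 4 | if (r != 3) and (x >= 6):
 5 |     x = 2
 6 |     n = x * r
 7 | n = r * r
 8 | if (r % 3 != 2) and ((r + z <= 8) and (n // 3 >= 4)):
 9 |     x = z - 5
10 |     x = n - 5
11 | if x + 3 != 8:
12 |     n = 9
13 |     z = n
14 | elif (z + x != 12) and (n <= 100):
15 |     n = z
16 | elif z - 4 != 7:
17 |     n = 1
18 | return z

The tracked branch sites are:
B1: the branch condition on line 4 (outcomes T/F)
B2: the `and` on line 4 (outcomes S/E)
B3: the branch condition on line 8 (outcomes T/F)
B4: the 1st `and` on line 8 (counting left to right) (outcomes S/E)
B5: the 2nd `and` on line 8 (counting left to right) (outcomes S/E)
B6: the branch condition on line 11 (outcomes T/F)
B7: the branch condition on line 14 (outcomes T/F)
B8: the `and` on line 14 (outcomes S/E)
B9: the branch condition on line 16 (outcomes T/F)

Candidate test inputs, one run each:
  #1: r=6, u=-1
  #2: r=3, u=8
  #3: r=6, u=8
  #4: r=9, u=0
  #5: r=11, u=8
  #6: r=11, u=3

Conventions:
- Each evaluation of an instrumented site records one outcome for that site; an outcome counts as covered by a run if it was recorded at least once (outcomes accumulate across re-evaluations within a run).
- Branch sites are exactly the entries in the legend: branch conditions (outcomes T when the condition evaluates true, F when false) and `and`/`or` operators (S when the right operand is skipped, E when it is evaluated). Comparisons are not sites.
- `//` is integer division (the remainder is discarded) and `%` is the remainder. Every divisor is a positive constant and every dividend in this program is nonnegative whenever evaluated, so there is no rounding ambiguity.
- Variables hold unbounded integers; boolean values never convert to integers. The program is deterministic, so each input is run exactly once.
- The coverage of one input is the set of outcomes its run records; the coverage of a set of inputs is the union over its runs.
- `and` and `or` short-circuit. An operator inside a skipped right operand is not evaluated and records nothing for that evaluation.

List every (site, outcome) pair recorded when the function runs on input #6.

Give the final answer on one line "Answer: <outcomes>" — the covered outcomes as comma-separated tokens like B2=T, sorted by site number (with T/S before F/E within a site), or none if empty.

Event log for input #6 (r=11, u=3):
  B2->E, B1->T, B4->S, B3->F, B6->T
as a set, this run covers: B1=T, B2=E, B3=F, B4=S, B6=T

Answer: B1=T, B2=E, B3=F, B4=S, B6=T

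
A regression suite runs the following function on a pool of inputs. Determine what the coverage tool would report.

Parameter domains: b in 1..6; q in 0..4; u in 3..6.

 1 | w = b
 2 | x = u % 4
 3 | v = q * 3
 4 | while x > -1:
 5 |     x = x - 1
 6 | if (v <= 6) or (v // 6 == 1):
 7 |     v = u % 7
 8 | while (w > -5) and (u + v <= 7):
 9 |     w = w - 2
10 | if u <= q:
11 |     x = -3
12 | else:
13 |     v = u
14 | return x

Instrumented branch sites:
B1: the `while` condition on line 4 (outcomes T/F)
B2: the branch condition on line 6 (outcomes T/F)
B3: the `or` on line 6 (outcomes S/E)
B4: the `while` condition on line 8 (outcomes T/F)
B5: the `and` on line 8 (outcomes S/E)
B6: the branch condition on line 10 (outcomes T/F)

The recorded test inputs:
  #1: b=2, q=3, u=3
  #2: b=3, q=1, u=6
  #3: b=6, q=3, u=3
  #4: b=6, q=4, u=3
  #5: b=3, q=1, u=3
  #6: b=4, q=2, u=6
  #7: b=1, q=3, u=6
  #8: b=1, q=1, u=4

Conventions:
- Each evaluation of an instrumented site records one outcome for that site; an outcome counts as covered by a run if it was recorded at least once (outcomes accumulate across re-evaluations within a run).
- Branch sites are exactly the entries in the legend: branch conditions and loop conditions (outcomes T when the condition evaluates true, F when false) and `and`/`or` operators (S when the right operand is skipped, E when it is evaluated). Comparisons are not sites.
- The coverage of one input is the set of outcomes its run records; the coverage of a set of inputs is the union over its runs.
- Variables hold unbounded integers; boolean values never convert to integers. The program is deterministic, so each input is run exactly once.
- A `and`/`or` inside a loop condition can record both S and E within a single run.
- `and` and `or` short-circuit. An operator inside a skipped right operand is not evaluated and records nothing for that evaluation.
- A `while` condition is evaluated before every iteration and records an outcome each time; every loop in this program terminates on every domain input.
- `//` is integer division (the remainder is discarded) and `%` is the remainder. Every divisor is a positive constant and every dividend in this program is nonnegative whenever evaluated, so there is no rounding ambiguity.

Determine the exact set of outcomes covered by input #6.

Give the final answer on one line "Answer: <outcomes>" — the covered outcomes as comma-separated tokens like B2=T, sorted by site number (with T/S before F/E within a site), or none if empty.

Running input #6 (b=4, q=2, u=6), event by event:
  B1->T, B1->T, B1->T, B1->F, B3->S, B2->T, B5->E, B4->F, B6->F
deduplicating events, the covered set is: B1=T, B1=F, B2=T, B3=S, B4=F, B5=E, B6=F

Answer: B1=T, B1=F, B2=T, B3=S, B4=F, B5=E, B6=F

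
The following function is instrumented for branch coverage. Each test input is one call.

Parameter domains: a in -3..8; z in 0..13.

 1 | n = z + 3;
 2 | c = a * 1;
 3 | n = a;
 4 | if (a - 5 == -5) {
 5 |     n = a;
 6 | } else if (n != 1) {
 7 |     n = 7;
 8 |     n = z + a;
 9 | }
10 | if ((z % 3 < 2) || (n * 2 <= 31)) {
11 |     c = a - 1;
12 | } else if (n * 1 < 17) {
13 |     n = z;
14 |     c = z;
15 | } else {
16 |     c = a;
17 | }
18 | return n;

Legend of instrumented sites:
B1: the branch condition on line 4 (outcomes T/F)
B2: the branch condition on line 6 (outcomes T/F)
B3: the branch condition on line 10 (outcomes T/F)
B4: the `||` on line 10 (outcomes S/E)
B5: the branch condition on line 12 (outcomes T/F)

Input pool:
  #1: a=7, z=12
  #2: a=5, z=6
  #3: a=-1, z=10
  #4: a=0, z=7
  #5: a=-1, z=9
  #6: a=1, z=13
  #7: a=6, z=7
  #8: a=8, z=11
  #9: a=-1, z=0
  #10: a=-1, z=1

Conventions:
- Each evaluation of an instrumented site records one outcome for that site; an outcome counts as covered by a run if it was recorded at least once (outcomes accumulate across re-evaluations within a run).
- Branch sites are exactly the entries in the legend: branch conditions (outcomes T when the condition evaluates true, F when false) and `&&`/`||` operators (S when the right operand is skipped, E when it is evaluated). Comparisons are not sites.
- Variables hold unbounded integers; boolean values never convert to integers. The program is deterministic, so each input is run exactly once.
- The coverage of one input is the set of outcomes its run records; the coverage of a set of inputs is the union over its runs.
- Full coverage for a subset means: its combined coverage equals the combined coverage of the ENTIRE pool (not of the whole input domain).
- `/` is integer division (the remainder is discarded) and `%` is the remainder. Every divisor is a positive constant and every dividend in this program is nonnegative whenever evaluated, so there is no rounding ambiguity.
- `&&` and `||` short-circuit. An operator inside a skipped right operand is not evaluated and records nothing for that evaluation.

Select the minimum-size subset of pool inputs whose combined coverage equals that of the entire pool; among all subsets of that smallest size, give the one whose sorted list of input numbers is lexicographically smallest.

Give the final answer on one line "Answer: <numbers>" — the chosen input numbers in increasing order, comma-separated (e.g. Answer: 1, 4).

#1 (a=7, z=12) -> covered: B1=F, B2=T, B3=T, B4=S
#2 (a=5, z=6) -> covered: B1=F, B2=T, B3=T, B4=S
#3 (a=-1, z=10) -> covered: B1=F, B2=T, B3=T, B4=S
#4 (a=0, z=7) -> covered: B1=T, B3=T, B4=S
#5 (a=-1, z=9) -> covered: B1=F, B2=T, B3=T, B4=S
#6 (a=1, z=13) -> covered: B1=F, B2=F, B3=T, B4=S
#7 (a=6, z=7) -> covered: B1=F, B2=T, B3=T, B4=S
#8 (a=8, z=11) -> covered: B1=F, B2=T, B3=F, B4=E, B5=F
#9 (a=-1, z=0) -> covered: B1=F, B2=T, B3=T, B4=S
#10 (a=-1, z=1) -> covered: B1=F, B2=T, B3=T, B4=S
together the pool reaches 9 outcomes: B1=T, B1=F, B2=T, B2=F, B3=T, B3=F, B4=S, B4=E, B5=F
no size-1 subset reaches all 9 outcomes (best union: 5/9)
no size-2 subset reaches all 9 outcomes (best union: 8/9)
the canonical winner is {4, 6, 8}: size 3, full 9-outcome coverage, earliest index list among size-3 covers

Answer: 4, 6, 8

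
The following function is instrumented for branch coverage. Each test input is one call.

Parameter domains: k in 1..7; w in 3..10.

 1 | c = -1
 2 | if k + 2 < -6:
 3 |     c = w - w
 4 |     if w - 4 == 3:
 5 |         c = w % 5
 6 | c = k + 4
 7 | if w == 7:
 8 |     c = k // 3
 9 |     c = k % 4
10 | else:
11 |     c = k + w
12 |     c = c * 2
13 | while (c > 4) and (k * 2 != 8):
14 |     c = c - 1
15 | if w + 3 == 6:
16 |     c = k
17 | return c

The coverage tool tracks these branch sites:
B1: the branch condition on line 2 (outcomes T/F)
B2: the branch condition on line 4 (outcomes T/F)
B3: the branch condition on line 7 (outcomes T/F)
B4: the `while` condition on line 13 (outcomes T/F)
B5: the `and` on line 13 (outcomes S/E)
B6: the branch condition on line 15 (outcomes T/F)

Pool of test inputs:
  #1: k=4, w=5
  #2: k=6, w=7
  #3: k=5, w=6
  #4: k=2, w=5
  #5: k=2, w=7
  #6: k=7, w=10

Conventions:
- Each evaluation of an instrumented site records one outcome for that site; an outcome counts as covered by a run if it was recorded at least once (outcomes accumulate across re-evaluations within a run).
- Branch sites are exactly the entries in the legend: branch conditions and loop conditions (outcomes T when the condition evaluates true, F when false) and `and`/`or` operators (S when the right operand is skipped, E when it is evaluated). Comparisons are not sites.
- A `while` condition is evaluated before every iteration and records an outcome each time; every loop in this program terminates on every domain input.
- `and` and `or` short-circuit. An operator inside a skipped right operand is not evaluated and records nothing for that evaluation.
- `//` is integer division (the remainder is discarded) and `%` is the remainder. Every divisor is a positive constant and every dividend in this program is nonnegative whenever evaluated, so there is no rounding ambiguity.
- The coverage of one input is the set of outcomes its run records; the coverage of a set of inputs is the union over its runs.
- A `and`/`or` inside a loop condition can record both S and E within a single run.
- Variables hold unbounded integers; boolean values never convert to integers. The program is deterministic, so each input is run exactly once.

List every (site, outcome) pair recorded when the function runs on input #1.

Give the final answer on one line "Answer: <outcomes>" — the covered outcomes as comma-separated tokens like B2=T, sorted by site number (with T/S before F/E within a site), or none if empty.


Running input #1 (k=4, w=5), event by event:
  B1->F, B3->F, B5->E, B4->F, B6->F
distinct outcomes covered: B1=F, B3=F, B4=F, B5=E, B6=F
Answer: B1=F, B3=F, B4=F, B5=E, B6=F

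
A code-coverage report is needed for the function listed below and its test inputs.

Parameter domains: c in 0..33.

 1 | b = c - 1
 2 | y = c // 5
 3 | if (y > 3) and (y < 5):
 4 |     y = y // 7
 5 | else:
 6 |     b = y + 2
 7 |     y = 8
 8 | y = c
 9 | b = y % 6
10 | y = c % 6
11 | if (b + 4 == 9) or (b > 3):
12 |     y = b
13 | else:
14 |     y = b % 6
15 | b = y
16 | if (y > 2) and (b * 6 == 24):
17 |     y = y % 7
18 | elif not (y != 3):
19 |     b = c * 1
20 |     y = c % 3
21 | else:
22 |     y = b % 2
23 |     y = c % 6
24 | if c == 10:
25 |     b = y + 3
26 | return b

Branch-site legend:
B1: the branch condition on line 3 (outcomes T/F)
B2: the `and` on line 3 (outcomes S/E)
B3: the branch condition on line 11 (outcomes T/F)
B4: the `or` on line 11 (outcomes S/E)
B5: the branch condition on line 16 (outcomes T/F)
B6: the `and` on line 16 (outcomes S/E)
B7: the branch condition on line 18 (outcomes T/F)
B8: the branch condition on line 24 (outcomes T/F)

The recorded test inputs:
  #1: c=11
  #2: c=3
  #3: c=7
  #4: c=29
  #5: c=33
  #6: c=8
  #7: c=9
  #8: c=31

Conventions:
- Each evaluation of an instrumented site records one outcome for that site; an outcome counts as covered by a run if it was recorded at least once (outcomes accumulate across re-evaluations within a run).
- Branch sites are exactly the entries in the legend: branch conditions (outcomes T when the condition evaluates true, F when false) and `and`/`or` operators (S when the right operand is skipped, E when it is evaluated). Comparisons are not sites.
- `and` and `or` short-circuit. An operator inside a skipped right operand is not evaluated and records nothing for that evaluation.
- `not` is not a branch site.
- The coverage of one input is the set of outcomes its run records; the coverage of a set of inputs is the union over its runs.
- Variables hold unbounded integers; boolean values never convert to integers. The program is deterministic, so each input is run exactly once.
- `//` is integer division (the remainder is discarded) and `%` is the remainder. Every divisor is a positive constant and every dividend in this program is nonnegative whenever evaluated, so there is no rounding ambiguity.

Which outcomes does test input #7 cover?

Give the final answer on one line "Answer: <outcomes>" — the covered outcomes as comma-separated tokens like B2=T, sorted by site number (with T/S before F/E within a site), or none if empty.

Running input #7 (c=9), event by event:
  B2->S, B1->F, B4->E, B3->F, B6->E, B5->F, B7->T, B8->F
distinct outcomes covered: B1=F, B2=S, B3=F, B4=E, B5=F, B6=E, B7=T, B8=F

Answer: B1=F, B2=S, B3=F, B4=E, B5=F, B6=E, B7=T, B8=F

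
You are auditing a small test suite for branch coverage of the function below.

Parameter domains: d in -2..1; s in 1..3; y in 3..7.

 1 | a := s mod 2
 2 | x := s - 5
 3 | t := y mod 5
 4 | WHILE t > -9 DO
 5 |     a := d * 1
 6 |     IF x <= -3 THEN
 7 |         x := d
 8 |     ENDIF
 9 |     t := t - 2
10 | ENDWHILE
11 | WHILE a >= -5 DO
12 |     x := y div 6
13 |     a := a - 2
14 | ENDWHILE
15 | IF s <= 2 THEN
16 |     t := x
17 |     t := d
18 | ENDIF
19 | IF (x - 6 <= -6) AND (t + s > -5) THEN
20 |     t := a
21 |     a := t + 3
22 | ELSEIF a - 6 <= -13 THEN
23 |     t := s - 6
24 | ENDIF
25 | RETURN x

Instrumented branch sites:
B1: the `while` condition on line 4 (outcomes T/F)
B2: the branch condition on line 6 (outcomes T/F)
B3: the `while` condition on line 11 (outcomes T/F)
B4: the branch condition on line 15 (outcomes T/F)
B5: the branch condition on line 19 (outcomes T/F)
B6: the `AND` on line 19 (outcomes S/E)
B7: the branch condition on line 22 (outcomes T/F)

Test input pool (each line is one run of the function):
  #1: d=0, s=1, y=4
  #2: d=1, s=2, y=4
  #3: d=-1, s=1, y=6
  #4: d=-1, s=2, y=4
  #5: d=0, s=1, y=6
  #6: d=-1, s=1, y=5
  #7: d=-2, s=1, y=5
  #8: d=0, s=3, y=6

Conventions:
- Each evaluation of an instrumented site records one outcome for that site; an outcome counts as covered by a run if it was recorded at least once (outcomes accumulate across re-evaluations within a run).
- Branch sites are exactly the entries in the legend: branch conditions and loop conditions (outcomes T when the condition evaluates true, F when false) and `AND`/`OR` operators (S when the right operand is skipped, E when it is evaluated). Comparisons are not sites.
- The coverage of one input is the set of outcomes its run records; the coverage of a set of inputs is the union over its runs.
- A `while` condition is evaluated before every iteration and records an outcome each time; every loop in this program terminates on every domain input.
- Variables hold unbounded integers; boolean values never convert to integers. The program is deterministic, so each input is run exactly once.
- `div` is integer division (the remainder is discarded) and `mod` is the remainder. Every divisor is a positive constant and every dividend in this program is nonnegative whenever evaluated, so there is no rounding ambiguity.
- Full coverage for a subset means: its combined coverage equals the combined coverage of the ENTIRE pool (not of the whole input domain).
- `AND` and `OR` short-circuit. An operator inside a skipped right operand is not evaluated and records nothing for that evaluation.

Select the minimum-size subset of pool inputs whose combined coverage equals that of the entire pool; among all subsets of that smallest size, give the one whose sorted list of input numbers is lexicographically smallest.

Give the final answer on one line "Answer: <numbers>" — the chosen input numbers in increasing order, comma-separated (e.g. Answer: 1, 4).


input #1 (d=0, s=1, y=4): events B1->T, B2->T, B1->T, B2->F, B1->T, B2->F, B1->T, B2->F, B1->T, B2->F, B1->T, B2->F, B1->T, B2->F, ...; covers B1=T, B1=F, B2=T, B2=F, B3=T, B3=F, B4=T, B5=T, B6=E
input #2 (d=1, s=2, y=4): events B1->T, B2->T, B1->T, B2->F, B1->T, B2->F, B1->T, B2->F, B1->T, B2->F, B1->T, B2->F, B1->T, B2->F, ...; covers B1=T, B1=F, B2=T, B2=F, B3=T, B3=F, B4=T, B5=T, B6=E
input #3 (d=-1, s=1, y=6): events B1->T, B2->T, B1->T, B2->F, B1->T, B2->F, B1->T, B2->F, B1->T, B2->F, B1->F, B3->T, B3->T, B3->T, ...; covers B1=T, B1=F, B2=T, B2=F, B3=T, B3=F, B4=T, B5=F, B6=S, B7=T
input #4 (d=-1, s=2, y=4): events B1->T, B2->T, B1->T, B2->F, B1->T, B2->F, B1->T, B2->F, B1->T, B2->F, B1->T, B2->F, B1->T, B2->F, ...; covers B1=T, B1=F, B2=T, B2=F, B3=T, B3=F, B4=T, B5=T, B6=E
input #5 (d=0, s=1, y=6): events B1->T, B2->T, B1->T, B2->F, B1->T, B2->F, B1->T, B2->F, B1->T, B2->F, B1->F, B3->T, B3->T, B3->T, ...; covers B1=T, B1=F, B2=T, B2=F, B3=T, B3=F, B4=T, B5=F, B6=S, B7=F
input #6 (d=-1, s=1, y=5): events B1->T, B2->T, B1->T, B2->F, B1->T, B2->F, B1->T, B2->F, B1->T, B2->F, B1->F, B3->T, B3->T, B3->T, ...; covers B1=T, B1=F, B2=T, B2=F, B3=T, B3=F, B4=T, B5=T, B6=E
input #7 (d=-2, s=1, y=5): events B1->T, B2->T, B1->T, B2->F, B1->T, B2->F, B1->T, B2->F, B1->T, B2->F, B1->F, B3->T, B3->T, B3->F, ...; covers B1=T, B1=F, B2=T, B2=F, B3=T, B3=F, B4=T, B5=T, B6=E
input #8 (d=0, s=3, y=6): events B1->T, B2->F, B1->T, B2->F, B1->T, B2->F, B1->T, B2->F, B1->T, B2->F, B1->F, B3->T, B3->T, B3->T, ...; covers B1=T, B1=F, B2=F, B3=T, B3=F, B4=F, B5=F, B6=S, B7=F
together the pool reaches 14 outcomes: B1=T, B1=F, B2=T, B2=F, B3=T, B3=F, B4=T, B4=F, B5=T, B5=F, B6=S, B6=E, B7=T, B7=F
no size-1 subset reaches all 14 outcomes (best union: 10/14)
no size-2 subset reaches all 14 outcomes (best union: 13/14)
at size 3, {1, 3, 8} reaches all 14 outcomes; every lexicographically earlier size-3 subset fails
Answer: 1, 3, 8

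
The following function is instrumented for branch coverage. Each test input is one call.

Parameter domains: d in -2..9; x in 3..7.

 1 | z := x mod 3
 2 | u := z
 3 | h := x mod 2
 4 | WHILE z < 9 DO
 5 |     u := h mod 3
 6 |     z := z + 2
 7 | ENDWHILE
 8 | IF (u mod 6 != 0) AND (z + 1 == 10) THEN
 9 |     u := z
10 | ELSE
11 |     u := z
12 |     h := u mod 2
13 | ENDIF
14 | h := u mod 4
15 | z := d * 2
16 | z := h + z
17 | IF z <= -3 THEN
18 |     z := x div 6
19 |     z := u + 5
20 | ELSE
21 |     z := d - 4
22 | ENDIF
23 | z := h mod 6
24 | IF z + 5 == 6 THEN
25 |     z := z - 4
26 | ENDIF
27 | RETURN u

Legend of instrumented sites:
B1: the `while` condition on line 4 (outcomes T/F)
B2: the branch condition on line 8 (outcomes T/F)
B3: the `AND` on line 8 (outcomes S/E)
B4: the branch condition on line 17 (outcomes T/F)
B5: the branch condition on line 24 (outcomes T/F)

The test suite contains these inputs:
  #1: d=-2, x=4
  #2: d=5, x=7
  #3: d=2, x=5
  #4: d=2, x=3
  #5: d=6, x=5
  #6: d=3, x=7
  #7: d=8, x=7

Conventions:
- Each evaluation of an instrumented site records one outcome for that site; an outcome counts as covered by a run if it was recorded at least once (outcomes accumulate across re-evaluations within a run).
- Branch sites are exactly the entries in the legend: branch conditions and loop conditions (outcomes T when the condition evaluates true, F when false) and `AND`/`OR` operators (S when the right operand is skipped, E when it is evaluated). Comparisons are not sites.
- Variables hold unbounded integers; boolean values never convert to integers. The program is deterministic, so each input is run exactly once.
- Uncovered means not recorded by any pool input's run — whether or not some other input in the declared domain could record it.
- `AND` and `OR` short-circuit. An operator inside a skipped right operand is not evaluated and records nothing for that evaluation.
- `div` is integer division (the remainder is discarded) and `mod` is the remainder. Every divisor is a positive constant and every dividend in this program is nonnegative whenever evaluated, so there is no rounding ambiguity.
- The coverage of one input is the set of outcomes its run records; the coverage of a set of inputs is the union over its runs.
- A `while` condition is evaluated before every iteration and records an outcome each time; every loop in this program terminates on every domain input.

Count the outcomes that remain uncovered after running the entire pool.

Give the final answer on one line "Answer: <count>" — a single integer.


test 1 (d=-2, x=4) hits B1=T, B1=F, B2=F, B3=S, B4=T, B5=T
test 2 (d=5, x=7) hits B1=T, B1=F, B2=T, B3=E, B4=F, B5=T
test 3 (d=2, x=5) hits B1=T, B1=F, B2=F, B3=E, B4=F, B5=F
test 4 (d=2, x=3) hits B1=T, B1=F, B2=F, B3=E, B4=F, B5=F
test 5 (d=6, x=5) hits B1=T, B1=F, B2=F, B3=E, B4=F, B5=F
test 6 (d=3, x=7) hits B1=T, B1=F, B2=T, B3=E, B4=F, B5=T
test 7 (d=8, x=7) hits B1=T, B1=F, B2=T, B3=E, B4=F, B5=T
union over the pool: B1=T, B1=F, B2=T, B2=F, B3=S, B3=E, B4=T, B4=F, B5=T, B5=F
uncovered (0 of 10): none
Answer: 0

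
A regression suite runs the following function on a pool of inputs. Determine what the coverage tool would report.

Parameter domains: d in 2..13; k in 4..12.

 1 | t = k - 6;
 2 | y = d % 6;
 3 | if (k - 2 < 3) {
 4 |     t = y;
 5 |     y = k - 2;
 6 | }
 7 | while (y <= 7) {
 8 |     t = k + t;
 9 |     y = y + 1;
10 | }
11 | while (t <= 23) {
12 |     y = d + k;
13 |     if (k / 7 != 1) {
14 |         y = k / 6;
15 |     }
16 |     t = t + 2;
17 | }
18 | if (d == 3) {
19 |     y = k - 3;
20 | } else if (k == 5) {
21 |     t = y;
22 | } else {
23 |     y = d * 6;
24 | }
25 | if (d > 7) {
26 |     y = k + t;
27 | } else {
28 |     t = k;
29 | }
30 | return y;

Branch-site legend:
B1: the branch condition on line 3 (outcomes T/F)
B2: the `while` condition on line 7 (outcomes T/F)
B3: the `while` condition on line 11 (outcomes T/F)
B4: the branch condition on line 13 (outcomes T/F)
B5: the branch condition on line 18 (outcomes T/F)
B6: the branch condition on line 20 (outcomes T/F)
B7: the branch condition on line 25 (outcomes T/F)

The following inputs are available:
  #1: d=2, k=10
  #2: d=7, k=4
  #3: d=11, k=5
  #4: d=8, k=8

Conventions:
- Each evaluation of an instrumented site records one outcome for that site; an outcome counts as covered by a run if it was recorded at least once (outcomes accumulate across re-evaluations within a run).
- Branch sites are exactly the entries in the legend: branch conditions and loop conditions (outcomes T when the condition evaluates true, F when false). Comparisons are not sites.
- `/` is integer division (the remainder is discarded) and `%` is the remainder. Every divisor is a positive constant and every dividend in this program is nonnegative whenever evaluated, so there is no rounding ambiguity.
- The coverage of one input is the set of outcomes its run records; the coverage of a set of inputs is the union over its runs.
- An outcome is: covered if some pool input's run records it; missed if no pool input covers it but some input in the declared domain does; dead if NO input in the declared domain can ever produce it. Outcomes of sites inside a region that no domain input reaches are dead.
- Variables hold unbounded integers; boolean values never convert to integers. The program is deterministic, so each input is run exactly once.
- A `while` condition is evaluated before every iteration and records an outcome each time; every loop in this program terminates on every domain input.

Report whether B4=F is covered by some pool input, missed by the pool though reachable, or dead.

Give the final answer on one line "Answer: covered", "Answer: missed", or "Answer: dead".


no pool input records B4=F
but domain input (d=5, k=7) does record it -> reachable, so missed
Answer: missed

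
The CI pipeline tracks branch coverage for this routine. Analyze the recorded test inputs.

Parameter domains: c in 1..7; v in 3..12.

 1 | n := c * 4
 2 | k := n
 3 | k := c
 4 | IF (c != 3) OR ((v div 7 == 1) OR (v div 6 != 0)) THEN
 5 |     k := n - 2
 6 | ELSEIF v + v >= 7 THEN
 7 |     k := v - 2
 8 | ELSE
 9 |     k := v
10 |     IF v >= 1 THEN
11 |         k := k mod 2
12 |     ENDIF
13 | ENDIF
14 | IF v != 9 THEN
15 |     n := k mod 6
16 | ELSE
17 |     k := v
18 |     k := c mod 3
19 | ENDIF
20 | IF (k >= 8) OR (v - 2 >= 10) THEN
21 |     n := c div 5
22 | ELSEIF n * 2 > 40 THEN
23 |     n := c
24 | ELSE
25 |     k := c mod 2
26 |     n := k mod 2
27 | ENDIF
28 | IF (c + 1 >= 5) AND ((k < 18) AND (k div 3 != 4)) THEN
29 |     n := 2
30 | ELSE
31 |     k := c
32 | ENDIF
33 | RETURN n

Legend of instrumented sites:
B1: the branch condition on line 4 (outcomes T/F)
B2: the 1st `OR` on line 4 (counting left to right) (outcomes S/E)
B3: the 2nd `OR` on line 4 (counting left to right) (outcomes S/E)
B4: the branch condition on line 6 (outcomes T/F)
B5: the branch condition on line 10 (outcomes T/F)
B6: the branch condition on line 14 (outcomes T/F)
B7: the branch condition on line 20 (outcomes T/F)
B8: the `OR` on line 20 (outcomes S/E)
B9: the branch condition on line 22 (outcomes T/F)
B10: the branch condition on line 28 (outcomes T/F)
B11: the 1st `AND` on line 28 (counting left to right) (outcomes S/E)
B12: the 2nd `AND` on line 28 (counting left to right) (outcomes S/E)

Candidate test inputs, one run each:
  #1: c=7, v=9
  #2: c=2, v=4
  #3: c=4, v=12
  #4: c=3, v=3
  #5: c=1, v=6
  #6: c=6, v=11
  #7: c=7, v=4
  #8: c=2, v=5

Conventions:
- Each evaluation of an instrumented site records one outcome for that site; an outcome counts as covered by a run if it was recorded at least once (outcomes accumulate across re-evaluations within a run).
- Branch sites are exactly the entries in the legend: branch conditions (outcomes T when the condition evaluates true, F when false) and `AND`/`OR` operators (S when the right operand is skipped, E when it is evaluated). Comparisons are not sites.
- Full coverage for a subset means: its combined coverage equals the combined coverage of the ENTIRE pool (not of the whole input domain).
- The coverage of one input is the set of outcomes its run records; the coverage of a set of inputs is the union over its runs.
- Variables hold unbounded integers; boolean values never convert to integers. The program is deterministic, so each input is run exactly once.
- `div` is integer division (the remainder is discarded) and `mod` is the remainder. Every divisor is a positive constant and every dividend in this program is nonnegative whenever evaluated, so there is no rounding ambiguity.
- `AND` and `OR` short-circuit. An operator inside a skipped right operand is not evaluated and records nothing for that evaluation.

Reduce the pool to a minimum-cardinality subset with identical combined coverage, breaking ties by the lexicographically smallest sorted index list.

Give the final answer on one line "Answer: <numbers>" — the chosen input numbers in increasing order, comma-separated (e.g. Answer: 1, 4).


#1 (c=7, v=9) -> B2->S, B1->T, B6->F, B8->E, B7->F, B9->T, B11->E, B12->E, B10->T; covered: B1=T, B2=S, B6=F, B7=F, B8=E, B9=T, B10=T, B11=E, B12=E
#2 (c=2, v=4) -> B2->S, B1->T, B6->T, B8->E, B7->F, B9->F, B11->S, B10->F; covered: B1=T, B2=S, B6=T, B7=F, B8=E, B9=F, B10=F, B11=S
#3 (c=4, v=12) -> B2->S, B1->T, B6->T, B8->S, B7->T, B11->E, B12->E, B10->F; covered: B1=T, B2=S, B6=T, B7=T, B8=S, B10=F, B11=E, B12=E
#4 (c=3, v=3) -> B2->E, B3->E, B1->F, B4->F, B5->T, B6->T, B8->E, B7->F, B9->F, B11->S, B10->F; covered: B1=F, B2=E, B3=E, B4=F, B5=T, B6=T, B7=F, B8=E, B9=F, B10=F, B11=S
#5 (c=1, v=6) -> B2->S, B1->T, B6->T, B8->E, B7->F, B9->F, B11->S, B10->F; covered: B1=T, B2=S, B6=T, B7=F, B8=E, B9=F, B10=F, B11=S
#6 (c=6, v=11) -> B2->S, B1->T, B6->T, B8->S, B7->T, B11->E, B12->S, B10->F; covered: B1=T, B2=S, B6=T, B7=T, B8=S, B10=F, B11=E, B12=S
#7 (c=7, v=4) -> B2->S, B1->T, B6->T, B8->S, B7->T, B11->E, B12->S, B10->F; covered: B1=T, B2=S, B6=T, B7=T, B8=S, B10=F, B11=E, B12=S
#8 (c=2, v=5) -> B2->S, B1->T, B6->T, B8->E, B7->F, B9->F, B11->S, B10->F; covered: B1=T, B2=S, B6=T, B7=F, B8=E, B9=F, B10=F, B11=S
union over all inputs: B1=T, B1=F, B2=S, B2=E, B3=E, B4=F, B5=T, B6=T, B6=F, B7=T, B7=F, B8=S, B8=E, B9=T, B9=F, B10=T, B10=F, B11=S, B11=E, B12=S, B12=E (21 outcomes)
checked all size-1 subsets: none covers 21 outcomes (max 11/21)
checked all size-2 subsets: none covers 21 outcomes (max 18/21)
inputs {1, 4, 6} (size 3) cover everything; no size-3 subset with a lexicographically smaller index list covers all 21
Answer: 1, 4, 6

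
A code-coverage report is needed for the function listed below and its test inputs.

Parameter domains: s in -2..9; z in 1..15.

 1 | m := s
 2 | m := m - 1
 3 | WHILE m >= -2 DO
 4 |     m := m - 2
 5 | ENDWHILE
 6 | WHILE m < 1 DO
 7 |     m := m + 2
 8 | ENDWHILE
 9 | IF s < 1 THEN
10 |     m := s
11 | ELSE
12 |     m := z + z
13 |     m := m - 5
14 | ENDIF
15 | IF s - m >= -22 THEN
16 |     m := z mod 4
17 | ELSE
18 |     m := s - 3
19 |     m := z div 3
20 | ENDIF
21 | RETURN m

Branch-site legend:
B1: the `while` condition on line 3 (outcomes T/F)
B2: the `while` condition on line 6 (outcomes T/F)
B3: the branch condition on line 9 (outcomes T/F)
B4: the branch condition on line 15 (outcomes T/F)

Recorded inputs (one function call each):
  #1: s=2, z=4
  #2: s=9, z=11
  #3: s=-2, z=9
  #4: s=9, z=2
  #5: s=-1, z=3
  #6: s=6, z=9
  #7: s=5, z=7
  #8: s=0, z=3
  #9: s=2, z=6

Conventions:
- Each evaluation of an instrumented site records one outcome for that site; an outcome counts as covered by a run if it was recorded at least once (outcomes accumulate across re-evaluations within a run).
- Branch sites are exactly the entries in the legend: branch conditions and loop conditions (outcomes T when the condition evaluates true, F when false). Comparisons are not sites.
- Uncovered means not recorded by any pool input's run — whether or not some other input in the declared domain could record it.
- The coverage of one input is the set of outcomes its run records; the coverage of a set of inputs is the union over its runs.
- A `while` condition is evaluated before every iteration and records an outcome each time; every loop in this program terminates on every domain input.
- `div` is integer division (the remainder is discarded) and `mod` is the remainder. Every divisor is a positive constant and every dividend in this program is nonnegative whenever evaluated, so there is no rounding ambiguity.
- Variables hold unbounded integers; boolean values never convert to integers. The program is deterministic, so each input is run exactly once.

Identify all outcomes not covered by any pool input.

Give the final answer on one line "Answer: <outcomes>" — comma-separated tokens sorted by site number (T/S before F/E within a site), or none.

test 1 (s=2, z=4) fires B1->T, B1->T, B1->F, B2->T, B2->T, B2->F, B3->F, B4->T; hits B1=T, B1=F, B2=T, B2=F, B3=F, B4=T
test 2 (s=9, z=11) fires B1->T, B1->T, B1->T, B1->T, B1->T, B1->T, B1->F, B2->T, B2->T, B2->T, B2->F, B3->F, B4->T; hits B1=T, B1=F, B2=T, B2=F, B3=F, B4=T
test 3 (s=-2, z=9) fires B1->F, B2->T, B2->T, B2->F, B3->T, B4->T; hits B1=F, B2=T, B2=F, B3=T, B4=T
test 4 (s=9, z=2) fires B1->T, B1->T, B1->T, B1->T, B1->T, B1->T, B1->F, B2->T, B2->T, B2->T, B2->F, B3->F, B4->T; hits B1=T, B1=F, B2=T, B2=F, B3=F, B4=T
test 5 (s=-1, z=3) fires B1->T, B1->F, B2->T, B2->T, B2->T, B2->F, B3->T, B4->T; hits B1=T, B1=F, B2=T, B2=F, B3=T, B4=T
test 6 (s=6, z=9) fires B1->T, B1->T, B1->T, B1->T, B1->F, B2->T, B2->T, B2->F, B3->F, B4->T; hits B1=T, B1=F, B2=T, B2=F, B3=F, B4=T
test 7 (s=5, z=7) fires B1->T, B1->T, B1->T, B1->T, B1->F, B2->T, B2->T, B2->T, B2->F, B3->F, B4->T; hits B1=T, B1=F, B2=T, B2=F, B3=F, B4=T
test 8 (s=0, z=3) fires B1->T, B1->F, B2->T, B2->T, B2->F, B3->T, B4->T; hits B1=T, B1=F, B2=T, B2=F, B3=T, B4=T
test 9 (s=2, z=6) fires B1->T, B1->T, B1->F, B2->T, B2->T, B2->F, B3->F, B4->T; hits B1=T, B1=F, B2=T, B2=F, B3=F, B4=T
union over the pool: B1=T, B1=F, B2=T, B2=F, B3=T, B3=F, B4=T
uncovered (1 of 8): B4=F

Answer: B4=F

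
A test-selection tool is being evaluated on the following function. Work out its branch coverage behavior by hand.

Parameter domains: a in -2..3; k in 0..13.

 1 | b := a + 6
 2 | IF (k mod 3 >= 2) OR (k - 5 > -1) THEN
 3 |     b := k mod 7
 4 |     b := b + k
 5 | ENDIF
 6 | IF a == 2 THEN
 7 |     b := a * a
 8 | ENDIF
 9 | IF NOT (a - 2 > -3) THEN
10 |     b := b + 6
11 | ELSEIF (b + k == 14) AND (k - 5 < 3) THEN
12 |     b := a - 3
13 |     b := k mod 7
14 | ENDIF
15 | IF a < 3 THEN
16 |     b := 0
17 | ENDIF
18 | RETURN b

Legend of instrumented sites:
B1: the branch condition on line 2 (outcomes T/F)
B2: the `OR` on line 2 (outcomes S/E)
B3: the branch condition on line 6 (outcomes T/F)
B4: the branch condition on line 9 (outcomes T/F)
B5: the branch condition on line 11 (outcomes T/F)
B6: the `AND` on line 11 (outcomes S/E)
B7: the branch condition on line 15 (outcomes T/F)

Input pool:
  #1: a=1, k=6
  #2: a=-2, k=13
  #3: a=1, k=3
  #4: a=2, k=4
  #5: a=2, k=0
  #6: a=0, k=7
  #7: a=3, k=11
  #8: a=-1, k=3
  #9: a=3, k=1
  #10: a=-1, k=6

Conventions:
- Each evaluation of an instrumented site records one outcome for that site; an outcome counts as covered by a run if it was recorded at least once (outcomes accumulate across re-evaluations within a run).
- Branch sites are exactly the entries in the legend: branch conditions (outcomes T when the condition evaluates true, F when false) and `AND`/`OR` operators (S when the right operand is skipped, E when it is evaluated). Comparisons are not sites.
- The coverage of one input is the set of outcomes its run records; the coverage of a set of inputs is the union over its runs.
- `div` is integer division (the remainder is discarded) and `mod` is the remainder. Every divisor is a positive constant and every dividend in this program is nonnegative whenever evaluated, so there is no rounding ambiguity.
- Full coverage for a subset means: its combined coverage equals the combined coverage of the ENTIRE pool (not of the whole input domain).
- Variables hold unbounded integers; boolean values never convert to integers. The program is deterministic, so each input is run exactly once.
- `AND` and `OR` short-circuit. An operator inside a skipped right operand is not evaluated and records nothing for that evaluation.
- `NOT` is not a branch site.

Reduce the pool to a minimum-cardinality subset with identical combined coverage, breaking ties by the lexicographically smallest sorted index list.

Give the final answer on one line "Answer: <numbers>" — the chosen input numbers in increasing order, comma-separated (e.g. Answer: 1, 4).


run #1 (a=1, k=6) runs B2->E, B1->T, B3->F, B4->F, B6->S, B5->F, B7->T; records B1=T, B2=E, B3=F, B4=F, B5=F, B6=S, B7=T
run #2 (a=-2, k=13) runs B2->E, B1->T, B3->F, B4->T, B7->T; records B1=T, B2=E, B3=F, B4=T, B7=T
run #3 (a=1, k=3) runs B2->E, B1->F, B3->F, B4->F, B6->S, B5->F, B7->T; records B1=F, B2=E, B3=F, B4=F, B5=F, B6=S, B7=T
run #4 (a=2, k=4) runs B2->E, B1->F, B3->T, B4->F, B6->S, B5->F, B7->T; records B1=F, B2=E, B3=T, B4=F, B5=F, B6=S, B7=T
run #5 (a=2, k=0) runs B2->E, B1->F, B3->T, B4->F, B6->S, B5->F, B7->T; records B1=F, B2=E, B3=T, B4=F, B5=F, B6=S, B7=T
run #6 (a=0, k=7) runs B2->E, B1->T, B3->F, B4->F, B6->E, B5->T, B7->T; records B1=T, B2=E, B3=F, B4=F, B5=T, B6=E, B7=T
run #7 (a=3, k=11) runs B2->S, B1->T, B3->F, B4->F, B6->S, B5->F, B7->F; records B1=T, B2=S, B3=F, B4=F, B5=F, B6=S, B7=F
run #8 (a=-1, k=3) runs B2->E, B1->F, B3->F, B4->T, B7->T; records B1=F, B2=E, B3=F, B4=T, B7=T
run #9 (a=3, k=1) runs B2->E, B1->F, B3->F, B4->F, B6->S, B5->F, B7->F; records B1=F, B2=E, B3=F, B4=F, B5=F, B6=S, B7=F
run #10 (a=-1, k=6) runs B2->E, B1->T, B3->F, B4->T, B7->T; records B1=T, B2=E, B3=F, B4=T, B7=T
union over all inputs: B1=T, B1=F, B2=S, B2=E, B3=T, B3=F, B4=T, B4=F, B5=T, B5=F, B6=S, B6=E, B7=T, B7=F (14 outcomes)
no size-1 subset reaches all 14 outcomes (best union: 7/14)
no size-2 subset reaches all 14 outcomes (best union: 11/14)
no size-3 subset reaches all 14 outcomes (best union: 13/14)
inputs {2, 4, 6, 7} (size 4) cover everything; no size-4 subset with a lexicographically smaller index list covers all 14
Answer: 2, 4, 6, 7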